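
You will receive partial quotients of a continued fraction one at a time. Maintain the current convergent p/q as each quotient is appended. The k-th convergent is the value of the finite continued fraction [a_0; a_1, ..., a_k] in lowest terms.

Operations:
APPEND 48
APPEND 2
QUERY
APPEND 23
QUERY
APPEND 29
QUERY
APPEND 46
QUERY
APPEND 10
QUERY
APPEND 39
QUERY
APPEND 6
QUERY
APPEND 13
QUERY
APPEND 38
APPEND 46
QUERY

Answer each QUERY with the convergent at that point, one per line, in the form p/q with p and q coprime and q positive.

97/2
2279/47
66188/1365
3046927/62837
30535458/629735
1193929789/24622502
7194114192/148364747
94717414285/1953364213
165991686837297/3423258786899

APPEND 48: p_0 = 48·1 + 0 = 48, q_0 = 48·0 + 1 = 1 → 48/1
APPEND 2: p_1 = 2·48 + 1 = 97, q_1 = 2·1 + 0 = 2 → 97/2
APPEND 23: p_2 = 23·97 + 48 = 2279, q_2 = 23·2 + 1 = 47 → 2279/47
APPEND 29: p_3 = 29·2279 + 97 = 66188, q_3 = 29·47 + 2 = 1365 → 66188/1365
APPEND 46: p_4 = 46·66188 + 2279 = 3046927, q_4 = 46·1365 + 47 = 62837 → 3046927/62837
APPEND 10: p_5 = 10·3046927 + 66188 = 30535458, q_5 = 10·62837 + 1365 = 629735 → 30535458/629735
APPEND 39: p_6 = 39·30535458 + 3046927 = 1193929789, q_6 = 39·629735 + 62837 = 24622502 → 1193929789/24622502
APPEND 6: p_7 = 6·1193929789 + 30535458 = 7194114192, q_7 = 6·24622502 + 629735 = 148364747 → 7194114192/148364747
APPEND 13: p_8 = 13·7194114192 + 1193929789 = 94717414285, q_8 = 13·148364747 + 24622502 = 1953364213 → 94717414285/1953364213
APPEND 38: p_9 = 38·94717414285 + 7194114192 = 3606455857022, q_9 = 38·1953364213 + 148364747 = 74376204841 → 3606455857022/74376204841
APPEND 46: p_10 = 46·3606455857022 + 94717414285 = 165991686837297, q_10 = 46·74376204841 + 1953364213 = 3423258786899 → 165991686837297/3423258786899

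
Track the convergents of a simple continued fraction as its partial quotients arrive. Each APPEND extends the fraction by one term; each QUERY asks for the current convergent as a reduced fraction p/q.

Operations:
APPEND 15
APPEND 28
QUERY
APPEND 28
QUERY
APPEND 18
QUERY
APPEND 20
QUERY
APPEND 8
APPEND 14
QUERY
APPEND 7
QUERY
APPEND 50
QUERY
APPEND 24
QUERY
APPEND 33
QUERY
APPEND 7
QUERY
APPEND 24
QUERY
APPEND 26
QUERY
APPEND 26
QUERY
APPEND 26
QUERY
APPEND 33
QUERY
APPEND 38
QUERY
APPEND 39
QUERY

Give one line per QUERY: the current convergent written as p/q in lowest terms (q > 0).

APPEND 15: p_0 = 15·1 + 0 = 15, q_0 = 15·0 + 1 = 1 → 15/1
APPEND 28: p_1 = 28·15 + 1 = 421, q_1 = 28·1 + 0 = 28 → 421/28
APPEND 28: p_2 = 28·421 + 15 = 11803, q_2 = 28·28 + 1 = 785 → 11803/785
APPEND 18: p_3 = 18·11803 + 421 = 212875, q_3 = 18·785 + 28 = 14158 → 212875/14158
APPEND 20: p_4 = 20·212875 + 11803 = 4269303, q_4 = 20·14158 + 785 = 283945 → 4269303/283945
APPEND 8: p_5 = 8·4269303 + 212875 = 34367299, q_5 = 8·283945 + 14158 = 2285718 → 34367299/2285718
APPEND 14: p_6 = 14·34367299 + 4269303 = 485411489, q_6 = 14·2285718 + 283945 = 32283997 → 485411489/32283997
APPEND 7: p_7 = 7·485411489 + 34367299 = 3432247722, q_7 = 7·32283997 + 2285718 = 228273697 → 3432247722/228273697
APPEND 50: p_8 = 50·3432247722 + 485411489 = 172097797589, q_8 = 50·228273697 + 32283997 = 11445968847 → 172097797589/11445968847
APPEND 24: p_9 = 24·172097797589 + 3432247722 = 4133779389858, q_9 = 24·11445968847 + 228273697 = 274931526025 → 4133779389858/274931526025
APPEND 33: p_10 = 33·4133779389858 + 172097797589 = 136586817662903, q_10 = 33·274931526025 + 11445968847 = 9084186327672 → 136586817662903/9084186327672
APPEND 7: p_11 = 7·136586817662903 + 4133779389858 = 960241503030179, q_11 = 7·9084186327672 + 274931526025 = 63864235819729 → 960241503030179/63864235819729
APPEND 24: p_12 = 24·960241503030179 + 136586817662903 = 23182382890387199, q_12 = 24·63864235819729 + 9084186327672 = 1541825846001168 → 23182382890387199/1541825846001168
APPEND 26: p_13 = 26·23182382890387199 + 960241503030179 = 603702196653097353, q_13 = 26·1541825846001168 + 63864235819729 = 40151336231850097 → 603702196653097353/40151336231850097
APPEND 26: p_14 = 26·603702196653097353 + 23182382890387199 = 15719439495870918377, q_14 = 26·40151336231850097 + 1541825846001168 = 1045476567874103690 → 15719439495870918377/1045476567874103690
APPEND 26: p_15 = 26·15719439495870918377 + 603702196653097353 = 409309129089296975155, q_15 = 26·1045476567874103690 + 40151336231850097 = 27222542100958546037 → 409309129089296975155/27222542100958546037
APPEND 33: p_16 = 33·409309129089296975155 + 15719439495870918377 = 13522920699442671098492, q_16 = 33·27222542100958546037 + 1045476567874103690 = 899389365899506122911 → 13522920699442671098492/899389365899506122911
APPEND 38: p_17 = 38·13522920699442671098492 + 409309129089296975155 = 514280295707910798717851, q_17 = 38·899389365899506122911 + 27222542100958546037 = 34204018446282191216655 → 514280295707910798717851/34204018446282191216655
APPEND 39: p_18 = 39·514280295707910798717851 + 13522920699442671098492 = 20070454453307963821094681, q_18 = 39·34204018446282191216655 + 899389365899506122911 = 1334856108770904963572456 → 20070454453307963821094681/1334856108770904963572456

421/28
11803/785
212875/14158
4269303/283945
485411489/32283997
3432247722/228273697
172097797589/11445968847
4133779389858/274931526025
136586817662903/9084186327672
960241503030179/63864235819729
23182382890387199/1541825846001168
603702196653097353/40151336231850097
15719439495870918377/1045476567874103690
409309129089296975155/27222542100958546037
13522920699442671098492/899389365899506122911
514280295707910798717851/34204018446282191216655
20070454453307963821094681/1334856108770904963572456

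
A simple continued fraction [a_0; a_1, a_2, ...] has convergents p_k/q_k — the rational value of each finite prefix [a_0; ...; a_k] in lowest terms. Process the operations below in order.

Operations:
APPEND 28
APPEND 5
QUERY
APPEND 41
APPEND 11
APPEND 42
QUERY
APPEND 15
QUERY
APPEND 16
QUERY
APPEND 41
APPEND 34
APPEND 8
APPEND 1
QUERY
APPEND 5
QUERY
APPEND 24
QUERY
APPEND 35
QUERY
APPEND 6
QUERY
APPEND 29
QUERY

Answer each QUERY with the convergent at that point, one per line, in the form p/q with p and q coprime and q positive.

141/5
2695489/95588
40496375/1436091
650637489/23073044
8207862198569/291068942161
48338157017509/1714177929492
1168323630618785/41431339249969
40939665228674984/1451811051678407
246806315002668689/8752297649320411
7198322800306066965/255268442881970326

APPEND 28: p_0 = 28·1 + 0 = 28, q_0 = 28·0 + 1 = 1 → 28/1
APPEND 5: p_1 = 5·28 + 1 = 141, q_1 = 5·1 + 0 = 5 → 141/5
APPEND 41: p_2 = 41·141 + 28 = 5809, q_2 = 41·5 + 1 = 206 → 5809/206
APPEND 11: p_3 = 11·5809 + 141 = 64040, q_3 = 11·206 + 5 = 2271 → 64040/2271
APPEND 42: p_4 = 42·64040 + 5809 = 2695489, q_4 = 42·2271 + 206 = 95588 → 2695489/95588
APPEND 15: p_5 = 15·2695489 + 64040 = 40496375, q_5 = 15·95588 + 2271 = 1436091 → 40496375/1436091
APPEND 16: p_6 = 16·40496375 + 2695489 = 650637489, q_6 = 16·1436091 + 95588 = 23073044 → 650637489/23073044
APPEND 41: p_7 = 41·650637489 + 40496375 = 26716633424, q_7 = 41·23073044 + 1436091 = 947430895 → 26716633424/947430895
APPEND 34: p_8 = 34·26716633424 + 650637489 = 909016173905, q_8 = 34·947430895 + 23073044 = 32235723474 → 909016173905/32235723474
APPEND 8: p_9 = 8·909016173905 + 26716633424 = 7298846024664, q_9 = 8·32235723474 + 947430895 = 258833218687 → 7298846024664/258833218687
APPEND 1: p_10 = 1·7298846024664 + 909016173905 = 8207862198569, q_10 = 1·258833218687 + 32235723474 = 291068942161 → 8207862198569/291068942161
APPEND 5: p_11 = 5·8207862198569 + 7298846024664 = 48338157017509, q_11 = 5·291068942161 + 258833218687 = 1714177929492 → 48338157017509/1714177929492
APPEND 24: p_12 = 24·48338157017509 + 8207862198569 = 1168323630618785, q_12 = 24·1714177929492 + 291068942161 = 41431339249969 → 1168323630618785/41431339249969
APPEND 35: p_13 = 35·1168323630618785 + 48338157017509 = 40939665228674984, q_13 = 35·41431339249969 + 1714177929492 = 1451811051678407 → 40939665228674984/1451811051678407
APPEND 6: p_14 = 6·40939665228674984 + 1168323630618785 = 246806315002668689, q_14 = 6·1451811051678407 + 41431339249969 = 8752297649320411 → 246806315002668689/8752297649320411
APPEND 29: p_15 = 29·246806315002668689 + 40939665228674984 = 7198322800306066965, q_15 = 29·8752297649320411 + 1451811051678407 = 255268442881970326 → 7198322800306066965/255268442881970326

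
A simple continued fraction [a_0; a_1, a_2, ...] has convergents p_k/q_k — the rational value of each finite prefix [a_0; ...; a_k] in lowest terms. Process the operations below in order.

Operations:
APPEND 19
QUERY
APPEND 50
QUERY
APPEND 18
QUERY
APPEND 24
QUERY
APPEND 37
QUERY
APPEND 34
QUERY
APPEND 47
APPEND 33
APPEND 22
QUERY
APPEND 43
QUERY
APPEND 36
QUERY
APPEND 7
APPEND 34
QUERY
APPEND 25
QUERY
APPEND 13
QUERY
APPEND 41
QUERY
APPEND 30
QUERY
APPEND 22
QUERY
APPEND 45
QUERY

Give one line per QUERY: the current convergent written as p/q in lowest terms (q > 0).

19/1
951/50
17137/901
412239/21674
15269980/802839
519591559/27318200
17776456269229/934620240153
765194529585755/40231094666666
27564779521356409/1449254028240129
6613998919610097421/347739569968057475
165543691641431516143/8703674258493784444
2158681990258219807280/113495504930387255247
88671505292228443614623/4662019376404371249571
2662303840757111528245970/139974076797061524742377
58659356001948682065025963/3084091708911757915581865
2642333323928447804454414305/138924100977826167725926302

APPEND 19: p_0 = 19·1 + 0 = 19, q_0 = 19·0 + 1 = 1 → 19/1
APPEND 50: p_1 = 50·19 + 1 = 951, q_1 = 50·1 + 0 = 50 → 951/50
APPEND 18: p_2 = 18·951 + 19 = 17137, q_2 = 18·50 + 1 = 901 → 17137/901
APPEND 24: p_3 = 24·17137 + 951 = 412239, q_3 = 24·901 + 50 = 21674 → 412239/21674
APPEND 37: p_4 = 37·412239 + 17137 = 15269980, q_4 = 37·21674 + 901 = 802839 → 15269980/802839
APPEND 34: p_5 = 34·15269980 + 412239 = 519591559, q_5 = 34·802839 + 21674 = 27318200 → 519591559/27318200
APPEND 47: p_6 = 47·519591559 + 15269980 = 24436073253, q_6 = 47·27318200 + 802839 = 1284758239 → 24436073253/1284758239
APPEND 33: p_7 = 33·24436073253 + 519591559 = 806910008908, q_7 = 33·1284758239 + 27318200 = 42424340087 → 806910008908/42424340087
APPEND 22: p_8 = 22·806910008908 + 24436073253 = 17776456269229, q_8 = 22·42424340087 + 1284758239 = 934620240153 → 17776456269229/934620240153
APPEND 43: p_9 = 43·17776456269229 + 806910008908 = 765194529585755, q_9 = 43·934620240153 + 42424340087 = 40231094666666 → 765194529585755/40231094666666
APPEND 36: p_10 = 36·765194529585755 + 17776456269229 = 27564779521356409, q_10 = 36·40231094666666 + 934620240153 = 1449254028240129 → 27564779521356409/1449254028240129
APPEND 7: p_11 = 7·27564779521356409 + 765194529585755 = 193718651179080618, q_11 = 7·1449254028240129 + 40231094666666 = 10185009292347569 → 193718651179080618/10185009292347569
APPEND 34: p_12 = 34·193718651179080618 + 27564779521356409 = 6613998919610097421, q_12 = 34·10185009292347569 + 1449254028240129 = 347739569968057475 → 6613998919610097421/347739569968057475
APPEND 25: p_13 = 25·6613998919610097421 + 193718651179080618 = 165543691641431516143, q_13 = 25·347739569968057475 + 10185009292347569 = 8703674258493784444 → 165543691641431516143/8703674258493784444
APPEND 13: p_14 = 13·165543691641431516143 + 6613998919610097421 = 2158681990258219807280, q_14 = 13·8703674258493784444 + 347739569968057475 = 113495504930387255247 → 2158681990258219807280/113495504930387255247
APPEND 41: p_15 = 41·2158681990258219807280 + 165543691641431516143 = 88671505292228443614623, q_15 = 41·113495504930387255247 + 8703674258493784444 = 4662019376404371249571 → 88671505292228443614623/4662019376404371249571
APPEND 30: p_16 = 30·88671505292228443614623 + 2158681990258219807280 = 2662303840757111528245970, q_16 = 30·4662019376404371249571 + 113495504930387255247 = 139974076797061524742377 → 2662303840757111528245970/139974076797061524742377
APPEND 22: p_17 = 22·2662303840757111528245970 + 88671505292228443614623 = 58659356001948682065025963, q_17 = 22·139974076797061524742377 + 4662019376404371249571 = 3084091708911757915581865 → 58659356001948682065025963/3084091708911757915581865
APPEND 45: p_18 = 45·58659356001948682065025963 + 2662303840757111528245970 = 2642333323928447804454414305, q_18 = 45·3084091708911757915581865 + 139974076797061524742377 = 138924100977826167725926302 → 2642333323928447804454414305/138924100977826167725926302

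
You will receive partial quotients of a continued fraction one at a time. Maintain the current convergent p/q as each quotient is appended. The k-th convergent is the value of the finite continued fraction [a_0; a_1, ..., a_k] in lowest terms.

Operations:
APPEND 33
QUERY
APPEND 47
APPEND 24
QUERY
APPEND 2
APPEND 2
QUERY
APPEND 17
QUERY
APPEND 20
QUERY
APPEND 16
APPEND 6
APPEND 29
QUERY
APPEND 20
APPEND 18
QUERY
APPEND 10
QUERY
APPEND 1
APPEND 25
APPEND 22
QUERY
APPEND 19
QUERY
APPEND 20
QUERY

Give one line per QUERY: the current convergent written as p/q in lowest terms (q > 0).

33/1
37281/1129
189509/5739
3297767/99868
66144849/2003099
187700887046/5684243971
67875865288796/2055520270129
682519106465835/20669082480521
428483049779050051/12975975930179612
8160620339202282579/247132326824659399
163640889833824701631/4955622512423367592

APPEND 33: p_0 = 33·1 + 0 = 33, q_0 = 33·0 + 1 = 1 → 33/1
APPEND 47: p_1 = 47·33 + 1 = 1552, q_1 = 47·1 + 0 = 47 → 1552/47
APPEND 24: p_2 = 24·1552 + 33 = 37281, q_2 = 24·47 + 1 = 1129 → 37281/1129
APPEND 2: p_3 = 2·37281 + 1552 = 76114, q_3 = 2·1129 + 47 = 2305 → 76114/2305
APPEND 2: p_4 = 2·76114 + 37281 = 189509, q_4 = 2·2305 + 1129 = 5739 → 189509/5739
APPEND 17: p_5 = 17·189509 + 76114 = 3297767, q_5 = 17·5739 + 2305 = 99868 → 3297767/99868
APPEND 20: p_6 = 20·3297767 + 189509 = 66144849, q_6 = 20·99868 + 5739 = 2003099 → 66144849/2003099
APPEND 16: p_7 = 16·66144849 + 3297767 = 1061615351, q_7 = 16·2003099 + 99868 = 32149452 → 1061615351/32149452
APPEND 6: p_8 = 6·1061615351 + 66144849 = 6435836955, q_8 = 6·32149452 + 2003099 = 194899811 → 6435836955/194899811
APPEND 29: p_9 = 29·6435836955 + 1061615351 = 187700887046, q_9 = 29·194899811 + 32149452 = 5684243971 → 187700887046/5684243971
APPEND 20: p_10 = 20·187700887046 + 6435836955 = 3760453577875, q_10 = 20·5684243971 + 194899811 = 113879779231 → 3760453577875/113879779231
APPEND 18: p_11 = 18·3760453577875 + 187700887046 = 67875865288796, q_11 = 18·113879779231 + 5684243971 = 2055520270129 → 67875865288796/2055520270129
APPEND 10: p_12 = 10·67875865288796 + 3760453577875 = 682519106465835, q_12 = 10·2055520270129 + 113879779231 = 20669082480521 → 682519106465835/20669082480521
APPEND 1: p_13 = 1·682519106465835 + 67875865288796 = 750394971754631, q_13 = 1·20669082480521 + 2055520270129 = 22724602750650 → 750394971754631/22724602750650
APPEND 25: p_14 = 25·750394971754631 + 682519106465835 = 19442393400331610, q_14 = 25·22724602750650 + 20669082480521 = 588784151246771 → 19442393400331610/588784151246771
APPEND 22: p_15 = 22·19442393400331610 + 750394971754631 = 428483049779050051, q_15 = 22·588784151246771 + 22724602750650 = 12975975930179612 → 428483049779050051/12975975930179612
APPEND 19: p_16 = 19·428483049779050051 + 19442393400331610 = 8160620339202282579, q_16 = 19·12975975930179612 + 588784151246771 = 247132326824659399 → 8160620339202282579/247132326824659399
APPEND 20: p_17 = 20·8160620339202282579 + 428483049779050051 = 163640889833824701631, q_17 = 20·247132326824659399 + 12975975930179612 = 4955622512423367592 → 163640889833824701631/4955622512423367592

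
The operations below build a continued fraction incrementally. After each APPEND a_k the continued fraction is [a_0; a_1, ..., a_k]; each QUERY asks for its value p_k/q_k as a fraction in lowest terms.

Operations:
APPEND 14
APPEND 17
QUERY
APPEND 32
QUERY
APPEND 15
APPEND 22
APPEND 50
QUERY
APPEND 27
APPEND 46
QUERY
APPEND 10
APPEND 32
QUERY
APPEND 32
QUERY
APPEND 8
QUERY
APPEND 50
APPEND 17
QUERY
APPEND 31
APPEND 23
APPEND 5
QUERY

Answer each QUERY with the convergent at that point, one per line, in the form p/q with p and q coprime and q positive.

APPEND 14: p_0 = 14·1 + 0 = 14, q_0 = 14·0 + 1 = 1 → 14/1
APPEND 17: p_1 = 17·14 + 1 = 239, q_1 = 17·1 + 0 = 17 → 239/17
APPEND 32: p_2 = 32·239 + 14 = 7662, q_2 = 32·17 + 1 = 545 → 7662/545
APPEND 15: p_3 = 15·7662 + 239 = 115169, q_3 = 15·545 + 17 = 8192 → 115169/8192
APPEND 22: p_4 = 22·115169 + 7662 = 2541380, q_4 = 22·8192 + 545 = 180769 → 2541380/180769
APPEND 50: p_5 = 50·2541380 + 115169 = 127184169, q_5 = 50·180769 + 8192 = 9046642 → 127184169/9046642
APPEND 27: p_6 = 27·127184169 + 2541380 = 3436513943, q_6 = 27·9046642 + 180769 = 244440103 → 3436513943/244440103
APPEND 46: p_7 = 46·3436513943 + 127184169 = 158206825547, q_7 = 46·244440103 + 9046642 = 11253291380 → 158206825547/11253291380
APPEND 10: p_8 = 10·158206825547 + 3436513943 = 1585504769413, q_8 = 10·11253291380 + 244440103 = 112777353903 → 1585504769413/112777353903
APPEND 32: p_9 = 32·1585504769413 + 158206825547 = 50894359446763, q_9 = 32·112777353903 + 11253291380 = 3620128616276 → 50894359446763/3620128616276
APPEND 32: p_10 = 32·50894359446763 + 1585504769413 = 1630205007065829, q_10 = 32·3620128616276 + 112777353903 = 115956893074735 → 1630205007065829/115956893074735
APPEND 8: p_11 = 8·1630205007065829 + 50894359446763 = 13092534415973395, q_11 = 8·115956893074735 + 3620128616276 = 931275273214156 → 13092534415973395/931275273214156
APPEND 50: p_12 = 50·13092534415973395 + 1630205007065829 = 656256925805735579, q_12 = 50·931275273214156 + 115956893074735 = 46679720553782535 → 656256925805735579/46679720553782535
APPEND 17: p_13 = 17·656256925805735579 + 13092534415973395 = 11169460273113478238, q_13 = 17·46679720553782535 + 931275273214156 = 794486524687517251 → 11169460273113478238/794486524687517251
APPEND 31: p_14 = 31·11169460273113478238 + 656256925805735579 = 346909525392323560957, q_14 = 31·794486524687517251 + 46679720553782535 = 24675761985866817316 → 346909525392323560957/24675761985866817316
APPEND 23: p_15 = 23·346909525392323560957 + 11169460273113478238 = 7990088544296555380249, q_15 = 23·24675761985866817316 + 794486524687517251 = 568337012199624315519 → 7990088544296555380249/568337012199624315519
APPEND 5: p_16 = 5·7990088544296555380249 + 346909525392323560957 = 40297352246875100462202, q_16 = 5·568337012199624315519 + 24675761985866817316 = 2866360822983988394911 → 40297352246875100462202/2866360822983988394911

239/17
7662/545
127184169/9046642
158206825547/11253291380
50894359446763/3620128616276
1630205007065829/115956893074735
13092534415973395/931275273214156
11169460273113478238/794486524687517251
40297352246875100462202/2866360822983988394911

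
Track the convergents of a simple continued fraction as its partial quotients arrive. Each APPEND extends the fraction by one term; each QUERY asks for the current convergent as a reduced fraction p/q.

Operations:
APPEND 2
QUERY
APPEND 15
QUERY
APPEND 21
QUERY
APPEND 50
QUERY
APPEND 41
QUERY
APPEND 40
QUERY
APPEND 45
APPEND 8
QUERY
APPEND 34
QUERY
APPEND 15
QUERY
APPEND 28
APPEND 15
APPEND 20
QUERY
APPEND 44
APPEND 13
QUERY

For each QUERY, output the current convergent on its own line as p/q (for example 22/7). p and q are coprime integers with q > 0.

APPEND 2: p_0 = 2·1 + 0 = 2, q_0 = 2·0 + 1 = 1 → 2/1
APPEND 15: p_1 = 15·2 + 1 = 31, q_1 = 15·1 + 0 = 15 → 31/15
APPEND 21: p_2 = 21·31 + 2 = 653, q_2 = 21·15 + 1 = 316 → 653/316
APPEND 50: p_3 = 50·653 + 31 = 32681, q_3 = 50·316 + 15 = 15815 → 32681/15815
APPEND 41: p_4 = 41·32681 + 653 = 1340574, q_4 = 41·15815 + 316 = 648731 → 1340574/648731
APPEND 40: p_5 = 40·1340574 + 32681 = 53655641, q_5 = 40·648731 + 15815 = 25965055 → 53655641/25965055
APPEND 45: p_6 = 45·53655641 + 1340574 = 2415844419, q_6 = 45·25965055 + 648731 = 1169076206 → 2415844419/1169076206
APPEND 8: p_7 = 8·2415844419 + 53655641 = 19380410993, q_7 = 8·1169076206 + 25965055 = 9378574703 → 19380410993/9378574703
APPEND 34: p_8 = 34·19380410993 + 2415844419 = 661349818181, q_8 = 34·9378574703 + 1169076206 = 320040616108 → 661349818181/320040616108
APPEND 15: p_9 = 15·661349818181 + 19380410993 = 9939627683708, q_9 = 15·320040616108 + 9378574703 = 4809987816323 → 9939627683708/4809987816323
APPEND 28: p_10 = 28·9939627683708 + 661349818181 = 278970924962005, q_10 = 28·4809987816323 + 320040616108 = 134999699473152 → 278970924962005/134999699473152
APPEND 15: p_11 = 15·278970924962005 + 9939627683708 = 4194503502113783, q_11 = 15·134999699473152 + 4809987816323 = 2029805479913603 → 4194503502113783/2029805479913603
APPEND 20: p_12 = 20·4194503502113783 + 278970924962005 = 84169040967237665, q_12 = 20·2029805479913603 + 134999699473152 = 40731109297745212 → 84169040967237665/40731109297745212
APPEND 44: p_13 = 44·84169040967237665 + 4194503502113783 = 3707632306060571043, q_13 = 44·40731109297745212 + 2029805479913603 = 1794198614580702931 → 3707632306060571043/1794198614580702931
APPEND 13: p_14 = 13·3707632306060571043 + 84169040967237665 = 48283389019754661224, q_14 = 13·1794198614580702931 + 40731109297745212 = 23365313098846883315 → 48283389019754661224/23365313098846883315

2/1
31/15
653/316
32681/15815
1340574/648731
53655641/25965055
19380410993/9378574703
661349818181/320040616108
9939627683708/4809987816323
84169040967237665/40731109297745212
48283389019754661224/23365313098846883315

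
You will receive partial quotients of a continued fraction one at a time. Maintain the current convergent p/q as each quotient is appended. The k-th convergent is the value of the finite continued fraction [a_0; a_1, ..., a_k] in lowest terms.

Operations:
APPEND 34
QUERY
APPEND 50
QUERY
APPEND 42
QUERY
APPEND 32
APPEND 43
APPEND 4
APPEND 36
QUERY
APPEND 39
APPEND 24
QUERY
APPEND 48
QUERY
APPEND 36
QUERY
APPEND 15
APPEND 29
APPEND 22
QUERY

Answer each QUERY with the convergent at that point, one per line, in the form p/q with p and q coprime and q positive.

APPEND 34: p_0 = 34·1 + 0 = 34, q_0 = 34·0 + 1 = 1 → 34/1
APPEND 50: p_1 = 50·34 + 1 = 1701, q_1 = 50·1 + 0 = 50 → 1701/50
APPEND 42: p_2 = 42·1701 + 34 = 71476, q_2 = 42·50 + 1 = 2101 → 71476/2101
APPEND 32: p_3 = 32·71476 + 1701 = 2288933, q_3 = 32·2101 + 50 = 67282 → 2288933/67282
APPEND 43: p_4 = 43·2288933 + 71476 = 98495595, q_4 = 43·67282 + 2101 = 2895227 → 98495595/2895227
APPEND 4: p_5 = 4·98495595 + 2288933 = 396271313, q_5 = 4·2895227 + 67282 = 11648190 → 396271313/11648190
APPEND 36: p_6 = 36·396271313 + 98495595 = 14364262863, q_6 = 36·11648190 + 2895227 = 422230067 → 14364262863/422230067
APPEND 39: p_7 = 39·14364262863 + 396271313 = 560602522970, q_7 = 39·422230067 + 11648190 = 16478620803 → 560602522970/16478620803
APPEND 24: p_8 = 24·560602522970 + 14364262863 = 13468824814143, q_8 = 24·16478620803 + 422230067 = 395909129339 → 13468824814143/395909129339
APPEND 48: p_9 = 48·13468824814143 + 560602522970 = 647064193601834, q_9 = 48·395909129339 + 16478620803 = 19020116829075 → 647064193601834/19020116829075
APPEND 36: p_10 = 36·647064193601834 + 13468824814143 = 23307779794480167, q_10 = 36·19020116829075 + 395909129339 = 685120114976039 → 23307779794480167/685120114976039
APPEND 15: p_11 = 15·23307779794480167 + 647064193601834 = 350263761110804339, q_11 = 15·685120114976039 + 19020116829075 = 10295821841469660 → 350263761110804339/10295821841469660
APPEND 29: p_12 = 29·350263761110804339 + 23307779794480167 = 10180956852007805998, q_12 = 29·10295821841469660 + 685120114976039 = 299263953517596179 → 10180956852007805998/299263953517596179
APPEND 22: p_13 = 22·10180956852007805998 + 350263761110804339 = 224331314505282536295, q_13 = 22·299263953517596179 + 10295821841469660 = 6594102799228585598 → 224331314505282536295/6594102799228585598

34/1
1701/50
71476/2101
14364262863/422230067
13468824814143/395909129339
647064193601834/19020116829075
23307779794480167/685120114976039
224331314505282536295/6594102799228585598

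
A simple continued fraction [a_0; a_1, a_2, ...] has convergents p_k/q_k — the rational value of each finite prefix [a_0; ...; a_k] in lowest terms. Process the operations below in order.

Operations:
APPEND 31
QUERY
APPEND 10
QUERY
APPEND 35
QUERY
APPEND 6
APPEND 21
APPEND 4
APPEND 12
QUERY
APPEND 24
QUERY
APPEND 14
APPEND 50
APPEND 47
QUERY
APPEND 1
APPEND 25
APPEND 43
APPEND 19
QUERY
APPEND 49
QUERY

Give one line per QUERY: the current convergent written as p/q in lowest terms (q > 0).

31/1
311/10
10916/351
69039971/2219955
1662596563/53460184
54963158284864/1767320239029
1193927623390900865/38390305772068569
58565215091310498389/1883143057346159116

APPEND 31: p_0 = 31·1 + 0 = 31, q_0 = 31·0 + 1 = 1 → 31/1
APPEND 10: p_1 = 10·31 + 1 = 311, q_1 = 10·1 + 0 = 10 → 311/10
APPEND 35: p_2 = 35·311 + 31 = 10916, q_2 = 35·10 + 1 = 351 → 10916/351
APPEND 6: p_3 = 6·10916 + 311 = 65807, q_3 = 6·351 + 10 = 2116 → 65807/2116
APPEND 21: p_4 = 21·65807 + 10916 = 1392863, q_4 = 21·2116 + 351 = 44787 → 1392863/44787
APPEND 4: p_5 = 4·1392863 + 65807 = 5637259, q_5 = 4·44787 + 2116 = 181264 → 5637259/181264
APPEND 12: p_6 = 12·5637259 + 1392863 = 69039971, q_6 = 12·181264 + 44787 = 2219955 → 69039971/2219955
APPEND 24: p_7 = 24·69039971 + 5637259 = 1662596563, q_7 = 24·2219955 + 181264 = 53460184 → 1662596563/53460184
APPEND 14: p_8 = 14·1662596563 + 69039971 = 23345391853, q_8 = 14·53460184 + 2219955 = 750662531 → 23345391853/750662531
APPEND 50: p_9 = 50·23345391853 + 1662596563 = 1168932189213, q_9 = 50·750662531 + 53460184 = 37586586734 → 1168932189213/37586586734
APPEND 47: p_10 = 47·1168932189213 + 23345391853 = 54963158284864, q_10 = 47·37586586734 + 750662531 = 1767320239029 → 54963158284864/1767320239029
APPEND 1: p_11 = 1·54963158284864 + 1168932189213 = 56132090474077, q_11 = 1·1767320239029 + 37586586734 = 1804906825763 → 56132090474077/1804906825763
APPEND 25: p_12 = 25·56132090474077 + 54963158284864 = 1458265420136789, q_12 = 25·1804906825763 + 1767320239029 = 46889990883104 → 1458265420136789/46889990883104
APPEND 43: p_13 = 43·1458265420136789 + 56132090474077 = 62761545156356004, q_13 = 43·46889990883104 + 1804906825763 = 2018074514799235 → 62761545156356004/2018074514799235
APPEND 19: p_14 = 19·62761545156356004 + 1458265420136789 = 1193927623390900865, q_14 = 19·2018074514799235 + 46889990883104 = 38390305772068569 → 1193927623390900865/38390305772068569
APPEND 49: p_15 = 49·1193927623390900865 + 62761545156356004 = 58565215091310498389, q_15 = 49·38390305772068569 + 2018074514799235 = 1883143057346159116 → 58565215091310498389/1883143057346159116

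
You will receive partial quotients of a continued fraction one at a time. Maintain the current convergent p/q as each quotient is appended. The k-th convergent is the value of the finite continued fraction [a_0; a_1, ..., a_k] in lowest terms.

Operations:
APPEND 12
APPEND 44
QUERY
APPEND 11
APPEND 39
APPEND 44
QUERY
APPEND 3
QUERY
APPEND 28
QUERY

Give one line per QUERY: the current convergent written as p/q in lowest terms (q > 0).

APPEND 12: p_0 = 12·1 + 0 = 12, q_0 = 12·0 + 1 = 1 → 12/1
APPEND 44: p_1 = 44·12 + 1 = 529, q_1 = 44·1 + 0 = 44 → 529/44
APPEND 11: p_2 = 11·529 + 12 = 5831, q_2 = 11·44 + 1 = 485 → 5831/485
APPEND 39: p_3 = 39·5831 + 529 = 227938, q_3 = 39·485 + 44 = 18959 → 227938/18959
APPEND 44: p_4 = 44·227938 + 5831 = 10035103, q_4 = 44·18959 + 485 = 834681 → 10035103/834681
APPEND 3: p_5 = 3·10035103 + 227938 = 30333247, q_5 = 3·834681 + 18959 = 2523002 → 30333247/2523002
APPEND 28: p_6 = 28·30333247 + 10035103 = 859366019, q_6 = 28·2523002 + 834681 = 71478737 → 859366019/71478737

529/44
10035103/834681
30333247/2523002
859366019/71478737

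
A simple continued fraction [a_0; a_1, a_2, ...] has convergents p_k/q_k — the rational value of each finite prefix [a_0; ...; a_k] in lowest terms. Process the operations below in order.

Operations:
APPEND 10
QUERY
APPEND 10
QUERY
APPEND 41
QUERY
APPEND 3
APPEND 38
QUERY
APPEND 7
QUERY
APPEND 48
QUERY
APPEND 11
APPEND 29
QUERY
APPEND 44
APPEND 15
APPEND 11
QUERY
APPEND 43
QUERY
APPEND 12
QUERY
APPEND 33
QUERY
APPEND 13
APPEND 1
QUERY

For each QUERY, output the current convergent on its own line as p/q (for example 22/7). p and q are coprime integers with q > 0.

10/1
101/10
4151/411
481203/47645
3380975/334758
162768003/16116029
52183809235/5166837262
382022340169353/37824898010312
16461481032621634/1629888558039753
197919794731628961/19596487594487348
6547814707176377347/648313979176122237
91867325695200911819/9095992196060198666

APPEND 10: p_0 = 10·1 + 0 = 10, q_0 = 10·0 + 1 = 1 → 10/1
APPEND 10: p_1 = 10·10 + 1 = 101, q_1 = 10·1 + 0 = 10 → 101/10
APPEND 41: p_2 = 41·101 + 10 = 4151, q_2 = 41·10 + 1 = 411 → 4151/411
APPEND 3: p_3 = 3·4151 + 101 = 12554, q_3 = 3·411 + 10 = 1243 → 12554/1243
APPEND 38: p_4 = 38·12554 + 4151 = 481203, q_4 = 38·1243 + 411 = 47645 → 481203/47645
APPEND 7: p_5 = 7·481203 + 12554 = 3380975, q_5 = 7·47645 + 1243 = 334758 → 3380975/334758
APPEND 48: p_6 = 48·3380975 + 481203 = 162768003, q_6 = 48·334758 + 47645 = 16116029 → 162768003/16116029
APPEND 11: p_7 = 11·162768003 + 3380975 = 1793829008, q_7 = 11·16116029 + 334758 = 177611077 → 1793829008/177611077
APPEND 29: p_8 = 29·1793829008 + 162768003 = 52183809235, q_8 = 29·177611077 + 16116029 = 5166837262 → 52183809235/5166837262
APPEND 44: p_9 = 44·52183809235 + 1793829008 = 2297881435348, q_9 = 44·5166837262 + 177611077 = 227518450605 → 2297881435348/227518450605
APPEND 15: p_10 = 15·2297881435348 + 52183809235 = 34520405339455, q_10 = 15·227518450605 + 5166837262 = 3417943596337 → 34520405339455/3417943596337
APPEND 11: p_11 = 11·34520405339455 + 2297881435348 = 382022340169353, q_11 = 11·3417943596337 + 227518450605 = 37824898010312 → 382022340169353/37824898010312
APPEND 43: p_12 = 43·382022340169353 + 34520405339455 = 16461481032621634, q_12 = 43·37824898010312 + 3417943596337 = 1629888558039753 → 16461481032621634/1629888558039753
APPEND 12: p_13 = 12·16461481032621634 + 382022340169353 = 197919794731628961, q_13 = 12·1629888558039753 + 37824898010312 = 19596487594487348 → 197919794731628961/19596487594487348
APPEND 33: p_14 = 33·197919794731628961 + 16461481032621634 = 6547814707176377347, q_14 = 33·19596487594487348 + 1629888558039753 = 648313979176122237 → 6547814707176377347/648313979176122237
APPEND 13: p_15 = 13·6547814707176377347 + 197919794731628961 = 85319510988024534472, q_15 = 13·648313979176122237 + 19596487594487348 = 8447678216884076429 → 85319510988024534472/8447678216884076429
APPEND 1: p_16 = 1·85319510988024534472 + 6547814707176377347 = 91867325695200911819, q_16 = 1·8447678216884076429 + 648313979176122237 = 9095992196060198666 → 91867325695200911819/9095992196060198666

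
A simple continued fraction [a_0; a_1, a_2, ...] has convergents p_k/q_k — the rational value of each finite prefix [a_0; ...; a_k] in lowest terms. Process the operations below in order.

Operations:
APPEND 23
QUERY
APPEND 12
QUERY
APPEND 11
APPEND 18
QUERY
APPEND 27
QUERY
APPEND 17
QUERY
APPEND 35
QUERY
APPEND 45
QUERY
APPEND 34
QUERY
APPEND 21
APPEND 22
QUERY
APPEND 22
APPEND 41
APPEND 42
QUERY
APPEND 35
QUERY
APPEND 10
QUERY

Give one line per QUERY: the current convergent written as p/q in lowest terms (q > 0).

23/1
277/12
55537/2406
1502569/65095
25599210/1109021
897474919/38880830
40411970565/1750746371
1374904474129/59564257444
637469834874157/27616767616734
24240523092217202938/1050159327582915317
848995128938136484835/36780565763166207392
8514191812473582051288/368855816959244989237

APPEND 23: p_0 = 23·1 + 0 = 23, q_0 = 23·0 + 1 = 1 → 23/1
APPEND 12: p_1 = 12·23 + 1 = 277, q_1 = 12·1 + 0 = 12 → 277/12
APPEND 11: p_2 = 11·277 + 23 = 3070, q_2 = 11·12 + 1 = 133 → 3070/133
APPEND 18: p_3 = 18·3070 + 277 = 55537, q_3 = 18·133 + 12 = 2406 → 55537/2406
APPEND 27: p_4 = 27·55537 + 3070 = 1502569, q_4 = 27·2406 + 133 = 65095 → 1502569/65095
APPEND 17: p_5 = 17·1502569 + 55537 = 25599210, q_5 = 17·65095 + 2406 = 1109021 → 25599210/1109021
APPEND 35: p_6 = 35·25599210 + 1502569 = 897474919, q_6 = 35·1109021 + 65095 = 38880830 → 897474919/38880830
APPEND 45: p_7 = 45·897474919 + 25599210 = 40411970565, q_7 = 45·38880830 + 1109021 = 1750746371 → 40411970565/1750746371
APPEND 34: p_8 = 34·40411970565 + 897474919 = 1374904474129, q_8 = 34·1750746371 + 38880830 = 59564257444 → 1374904474129/59564257444
APPEND 21: p_9 = 21·1374904474129 + 40411970565 = 28913405927274, q_9 = 21·59564257444 + 1750746371 = 1252600152695 → 28913405927274/1252600152695
APPEND 22: p_10 = 22·28913405927274 + 1374904474129 = 637469834874157, q_10 = 22·1252600152695 + 59564257444 = 27616767616734 → 637469834874157/27616767616734
APPEND 22: p_11 = 22·637469834874157 + 28913405927274 = 14053249773158728, q_11 = 22·27616767616734 + 1252600152695 = 608821487720843 → 14053249773158728/608821487720843
APPEND 41: p_12 = 41·14053249773158728 + 637469834874157 = 576820710534382005, q_12 = 41·608821487720843 + 27616767616734 = 24989297764171297 → 576820710534382005/24989297764171297
APPEND 42: p_13 = 42·576820710534382005 + 14053249773158728 = 24240523092217202938, q_13 = 42·24989297764171297 + 608821487720843 = 1050159327582915317 → 24240523092217202938/1050159327582915317
APPEND 35: p_14 = 35·24240523092217202938 + 576820710534382005 = 848995128938136484835, q_14 = 35·1050159327582915317 + 24989297764171297 = 36780565763166207392 → 848995128938136484835/36780565763166207392
APPEND 10: p_15 = 10·848995128938136484835 + 24240523092217202938 = 8514191812473582051288, q_15 = 10·36780565763166207392 + 1050159327582915317 = 368855816959244989237 → 8514191812473582051288/368855816959244989237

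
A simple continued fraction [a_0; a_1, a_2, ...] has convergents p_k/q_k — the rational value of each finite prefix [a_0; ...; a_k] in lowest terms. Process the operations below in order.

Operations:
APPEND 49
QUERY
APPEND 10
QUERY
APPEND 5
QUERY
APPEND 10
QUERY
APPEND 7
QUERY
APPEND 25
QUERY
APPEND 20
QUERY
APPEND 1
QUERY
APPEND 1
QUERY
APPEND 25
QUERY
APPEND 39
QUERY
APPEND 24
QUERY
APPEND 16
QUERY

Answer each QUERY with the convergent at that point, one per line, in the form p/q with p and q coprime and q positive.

49/1
491/10
2504/51
25531/520
181221/3691
4556056/92795
91302341/1859591
95858397/1952386
187160738/3811977
4774876847/97251811
186407357771/3796632606
4478551463351/91216434355
71843230771387/1463259582286

APPEND 49: p_0 = 49·1 + 0 = 49, q_0 = 49·0 + 1 = 1 → 49/1
APPEND 10: p_1 = 10·49 + 1 = 491, q_1 = 10·1 + 0 = 10 → 491/10
APPEND 5: p_2 = 5·491 + 49 = 2504, q_2 = 5·10 + 1 = 51 → 2504/51
APPEND 10: p_3 = 10·2504 + 491 = 25531, q_3 = 10·51 + 10 = 520 → 25531/520
APPEND 7: p_4 = 7·25531 + 2504 = 181221, q_4 = 7·520 + 51 = 3691 → 181221/3691
APPEND 25: p_5 = 25·181221 + 25531 = 4556056, q_5 = 25·3691 + 520 = 92795 → 4556056/92795
APPEND 20: p_6 = 20·4556056 + 181221 = 91302341, q_6 = 20·92795 + 3691 = 1859591 → 91302341/1859591
APPEND 1: p_7 = 1·91302341 + 4556056 = 95858397, q_7 = 1·1859591 + 92795 = 1952386 → 95858397/1952386
APPEND 1: p_8 = 1·95858397 + 91302341 = 187160738, q_8 = 1·1952386 + 1859591 = 3811977 → 187160738/3811977
APPEND 25: p_9 = 25·187160738 + 95858397 = 4774876847, q_9 = 25·3811977 + 1952386 = 97251811 → 4774876847/97251811
APPEND 39: p_10 = 39·4774876847 + 187160738 = 186407357771, q_10 = 39·97251811 + 3811977 = 3796632606 → 186407357771/3796632606
APPEND 24: p_11 = 24·186407357771 + 4774876847 = 4478551463351, q_11 = 24·3796632606 + 97251811 = 91216434355 → 4478551463351/91216434355
APPEND 16: p_12 = 16·4478551463351 + 186407357771 = 71843230771387, q_12 = 16·91216434355 + 3796632606 = 1463259582286 → 71843230771387/1463259582286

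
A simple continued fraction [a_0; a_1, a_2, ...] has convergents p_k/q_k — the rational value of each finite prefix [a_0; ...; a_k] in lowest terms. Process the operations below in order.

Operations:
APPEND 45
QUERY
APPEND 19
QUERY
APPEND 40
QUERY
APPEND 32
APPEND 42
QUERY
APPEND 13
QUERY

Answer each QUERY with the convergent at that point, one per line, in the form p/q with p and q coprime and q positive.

APPEND 45: p_0 = 45·1 + 0 = 45, q_0 = 45·0 + 1 = 1 → 45/1
APPEND 19: p_1 = 19·45 + 1 = 856, q_1 = 19·1 + 0 = 19 → 856/19
APPEND 40: p_2 = 40·856 + 45 = 34285, q_2 = 40·19 + 1 = 761 → 34285/761
APPEND 32: p_3 = 32·34285 + 856 = 1097976, q_3 = 32·761 + 19 = 24371 → 1097976/24371
APPEND 42: p_4 = 42·1097976 + 34285 = 46149277, q_4 = 42·24371 + 761 = 1024343 → 46149277/1024343
APPEND 13: p_5 = 13·46149277 + 1097976 = 601038577, q_5 = 13·1024343 + 24371 = 13340830 → 601038577/13340830

45/1
856/19
34285/761
46149277/1024343
601038577/13340830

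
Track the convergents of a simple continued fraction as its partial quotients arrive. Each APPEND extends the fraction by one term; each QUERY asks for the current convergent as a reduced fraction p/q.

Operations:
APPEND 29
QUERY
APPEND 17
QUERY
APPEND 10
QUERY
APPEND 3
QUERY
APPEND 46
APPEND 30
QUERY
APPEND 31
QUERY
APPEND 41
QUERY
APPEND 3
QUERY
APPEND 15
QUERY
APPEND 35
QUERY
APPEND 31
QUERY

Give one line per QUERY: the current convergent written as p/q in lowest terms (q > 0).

29/1
494/17
4969/171
15401/530
21417851/737060
664666796/22873411
27272756487/938546911
82482936257/2838514144
1264516800342/43516259071
44340570948227/1525907581629
1375822216195379/47346651289570

APPEND 29: p_0 = 29·1 + 0 = 29, q_0 = 29·0 + 1 = 1 → 29/1
APPEND 17: p_1 = 17·29 + 1 = 494, q_1 = 17·1 + 0 = 17 → 494/17
APPEND 10: p_2 = 10·494 + 29 = 4969, q_2 = 10·17 + 1 = 171 → 4969/171
APPEND 3: p_3 = 3·4969 + 494 = 15401, q_3 = 3·171 + 17 = 530 → 15401/530
APPEND 46: p_4 = 46·15401 + 4969 = 713415, q_4 = 46·530 + 171 = 24551 → 713415/24551
APPEND 30: p_5 = 30·713415 + 15401 = 21417851, q_5 = 30·24551 + 530 = 737060 → 21417851/737060
APPEND 31: p_6 = 31·21417851 + 713415 = 664666796, q_6 = 31·737060 + 24551 = 22873411 → 664666796/22873411
APPEND 41: p_7 = 41·664666796 + 21417851 = 27272756487, q_7 = 41·22873411 + 737060 = 938546911 → 27272756487/938546911
APPEND 3: p_8 = 3·27272756487 + 664666796 = 82482936257, q_8 = 3·938546911 + 22873411 = 2838514144 → 82482936257/2838514144
APPEND 15: p_9 = 15·82482936257 + 27272756487 = 1264516800342, q_9 = 15·2838514144 + 938546911 = 43516259071 → 1264516800342/43516259071
APPEND 35: p_10 = 35·1264516800342 + 82482936257 = 44340570948227, q_10 = 35·43516259071 + 2838514144 = 1525907581629 → 44340570948227/1525907581629
APPEND 31: p_11 = 31·44340570948227 + 1264516800342 = 1375822216195379, q_11 = 31·1525907581629 + 43516259071 = 47346651289570 → 1375822216195379/47346651289570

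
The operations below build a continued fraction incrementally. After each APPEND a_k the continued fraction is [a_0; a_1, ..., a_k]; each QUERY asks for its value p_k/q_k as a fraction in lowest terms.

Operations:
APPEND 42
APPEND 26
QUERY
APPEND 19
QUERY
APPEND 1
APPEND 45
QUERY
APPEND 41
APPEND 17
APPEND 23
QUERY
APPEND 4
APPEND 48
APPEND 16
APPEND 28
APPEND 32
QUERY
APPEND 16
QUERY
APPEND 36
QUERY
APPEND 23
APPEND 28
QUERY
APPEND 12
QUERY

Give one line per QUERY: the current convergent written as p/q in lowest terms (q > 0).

1093/26
20809/495
1006399/23940
16206577489/385518532
45535316315826344/1083184177050833
729986456837445425/17364758685840096
26325047762463861644/626214496867294289
17000095427580639232280/404394563722608339093
204607351215961177050597/4867155062857933677859

APPEND 42: p_0 = 42·1 + 0 = 42, q_0 = 42·0 + 1 = 1 → 42/1
APPEND 26: p_1 = 26·42 + 1 = 1093, q_1 = 26·1 + 0 = 26 → 1093/26
APPEND 19: p_2 = 19·1093 + 42 = 20809, q_2 = 19·26 + 1 = 495 → 20809/495
APPEND 1: p_3 = 1·20809 + 1093 = 21902, q_3 = 1·495 + 26 = 521 → 21902/521
APPEND 45: p_4 = 45·21902 + 20809 = 1006399, q_4 = 45·521 + 495 = 23940 → 1006399/23940
APPEND 41: p_5 = 41·1006399 + 21902 = 41284261, q_5 = 41·23940 + 521 = 982061 → 41284261/982061
APPEND 17: p_6 = 17·41284261 + 1006399 = 702838836, q_6 = 17·982061 + 23940 = 16718977 → 702838836/16718977
APPEND 23: p_7 = 23·702838836 + 41284261 = 16206577489, q_7 = 23·16718977 + 982061 = 385518532 → 16206577489/385518532
APPEND 4: p_8 = 4·16206577489 + 702838836 = 65529148792, q_8 = 4·385518532 + 16718977 = 1558793105 → 65529148792/1558793105
APPEND 48: p_9 = 48·65529148792 + 16206577489 = 3161605719505, q_9 = 48·1558793105 + 385518532 = 75207587572 → 3161605719505/75207587572
APPEND 16: p_10 = 16·3161605719505 + 65529148792 = 50651220660872, q_10 = 16·75207587572 + 1558793105 = 1204880194257 → 50651220660872/1204880194257
APPEND 28: p_11 = 28·50651220660872 + 3161605719505 = 1421395784223921, q_11 = 28·1204880194257 + 75207587572 = 33811853026768 → 1421395784223921/33811853026768
APPEND 32: p_12 = 32·1421395784223921 + 50651220660872 = 45535316315826344, q_12 = 32·33811853026768 + 1204880194257 = 1083184177050833 → 45535316315826344/1083184177050833
APPEND 16: p_13 = 16·45535316315826344 + 1421395784223921 = 729986456837445425, q_13 = 16·1083184177050833 + 33811853026768 = 17364758685840096 → 729986456837445425/17364758685840096
APPEND 36: p_14 = 36·729986456837445425 + 45535316315826344 = 26325047762463861644, q_14 = 36·17364758685840096 + 1083184177050833 = 626214496867294289 → 26325047762463861644/626214496867294289
APPEND 23: p_15 = 23·26325047762463861644 + 729986456837445425 = 606206084993506263237, q_15 = 23·626214496867294289 + 17364758685840096 = 14420298186633608743 → 606206084993506263237/14420298186633608743
APPEND 28: p_16 = 28·606206084993506263237 + 26325047762463861644 = 17000095427580639232280, q_16 = 28·14420298186633608743 + 626214496867294289 = 404394563722608339093 → 17000095427580639232280/404394563722608339093
APPEND 12: p_17 = 12·17000095427580639232280 + 606206084993506263237 = 204607351215961177050597, q_17 = 12·404394563722608339093 + 14420298186633608743 = 4867155062857933677859 → 204607351215961177050597/4867155062857933677859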